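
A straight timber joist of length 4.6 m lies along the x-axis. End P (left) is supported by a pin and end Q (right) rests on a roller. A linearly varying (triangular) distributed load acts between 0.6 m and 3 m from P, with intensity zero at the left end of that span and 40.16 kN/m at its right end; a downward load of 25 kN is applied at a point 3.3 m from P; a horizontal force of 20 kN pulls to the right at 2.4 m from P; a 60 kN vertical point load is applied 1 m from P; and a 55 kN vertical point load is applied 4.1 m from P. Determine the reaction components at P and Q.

P_x = -20.00 kN, P_y = 85.14 kN, Q_y = 103.0 kN

Resultant of the triangular load: ½ × 40.16 × 2.4 = 48.192 kN, acting at 2.2 m from P (one-third of the span from the peak).
Taking moments about P: Q_y·4.6 − (½·40.16·2.4)·2.2 − 25·3.3 − 60·1 − 55·4.1 = 0 → Q_y = 474.0224/4.6 = 103.048 ≈ 103.0 kN.
ΣF_y = 0: P_y + 103.048 − ½·40.16·2.4 − 25 − 60 − 55 = 0 → P_y = 85.14 kN.
ΣF_x = 0: P_x + 20 = 0 → P_x = -20.00 kN.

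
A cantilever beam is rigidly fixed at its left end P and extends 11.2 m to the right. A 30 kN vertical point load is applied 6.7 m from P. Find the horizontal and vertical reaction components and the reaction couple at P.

P_x = 0, P_y = 30.00 kN, M_P = 201.0 kN·m

ΣF_x = 0: P_x = 0.
ΣF_y = 0: P_y − 30 = 0 → P_y = 30.00 kN.
ΣM about P: M_P − 30·6.7 = 0 → M_P = 201.0 kN·m.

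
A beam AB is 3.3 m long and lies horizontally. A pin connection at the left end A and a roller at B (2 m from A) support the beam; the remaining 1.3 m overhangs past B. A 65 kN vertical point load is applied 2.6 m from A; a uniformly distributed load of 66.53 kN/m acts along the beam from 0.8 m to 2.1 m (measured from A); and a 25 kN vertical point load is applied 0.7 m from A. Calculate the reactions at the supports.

A_x = 0, A_y = 20.53 kN, B_y = 156.0 kN

Resultant of the distributed load: 66.53 × 1.3 = 86.489 kN at 1.45 m from A.
Taking moments about A: B_y·2 − 65·2.6 − (66.53·1.3)·1.45 − 25·0.7 = 0 → B_y = 311.90905/2 = 155.955 ≈ 156.0 kN.
ΣF_y = 0: A_y + 155.955 − 65 − 66.53·1.3 − 25 = 0 → A_y = 20.53 kN.
ΣF_x = 0: no horizontal applied forces, so A_x = 0.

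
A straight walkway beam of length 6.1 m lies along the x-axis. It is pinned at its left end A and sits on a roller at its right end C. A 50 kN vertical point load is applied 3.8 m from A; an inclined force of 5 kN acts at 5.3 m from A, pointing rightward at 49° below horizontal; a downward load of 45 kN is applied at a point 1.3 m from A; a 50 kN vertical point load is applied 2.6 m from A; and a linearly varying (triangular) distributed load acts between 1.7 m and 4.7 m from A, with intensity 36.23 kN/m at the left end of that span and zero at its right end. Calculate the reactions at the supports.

Resultant of the triangular load: ½ × 36.23 × 3 = 54.345 kN, acting at 2.7 m from A (one-third of the span from the peak).
Moments about A: C_y·6.1 − 50·3.8 − 5·sin49°·5.3 − 45·1.3 − 50·2.6 − (½·36.23·3)·2.7 = 0 → C_y = 545.231/6.1 = 89.3821 ≈ 89.38 kN.
ΣF_y = 0: A_y + 89.3821 − 50 − 5·sin49° − 45 − 50 − ½·36.23·3 = 0 → A_y = 113.7 kN.
ΣF_x = 0: A_x + 5·cos49° = 0 → A_x = -3.280 kN.

A_x = -3.280 kN, A_y = 113.7 kN, C_y = 89.38 kN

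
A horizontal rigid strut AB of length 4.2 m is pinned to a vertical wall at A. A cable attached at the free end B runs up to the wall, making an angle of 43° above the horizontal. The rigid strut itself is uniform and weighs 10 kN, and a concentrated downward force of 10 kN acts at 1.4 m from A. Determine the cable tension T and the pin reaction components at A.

ΣM about A: T·sin43°·4.2 − 10·2.1 − 10·1.4 = 0 → T = 35/(4.2·0.681998) = 12.219 ≈ 12.22 kN.
ΣF_x = 0: A_x − T·cos43° = 0 → A_x = 12.219 × 0.731354 = 8.936 kN.
ΣF_y = 0: A_y + T·sin43° − 10 − 10 = 0 → A_y = 20 − 12.219 × 0.681998 = 11.67 kN.

T = 12.22 kN, A_x = 8.936 kN, A_y = 11.67 kN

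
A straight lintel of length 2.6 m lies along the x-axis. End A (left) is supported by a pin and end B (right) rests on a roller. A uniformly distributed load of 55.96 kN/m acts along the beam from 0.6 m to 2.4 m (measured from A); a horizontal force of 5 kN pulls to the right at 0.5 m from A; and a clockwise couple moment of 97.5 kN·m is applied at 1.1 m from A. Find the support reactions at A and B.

Resultant of the distributed load: 55.96 × 1.8 = 100.728 kN at 1.5 m from A.
Moments about A: B_y·2.6 − (55.96·1.8)·1.5 − 97.5 = 0 → B_y = 248.592/2.6 = 95.6123 ≈ 95.61 kN.
ΣF_y = 0: A_y + 95.6123 − 55.96·1.8 = 0 → A_y = 5.116 kN.
ΣF_x = 0: A_x + 5 = 0 → A_x = -5.000 kN.

A_x = -5.000 kN, A_y = 5.116 kN, B_y = 95.61 kN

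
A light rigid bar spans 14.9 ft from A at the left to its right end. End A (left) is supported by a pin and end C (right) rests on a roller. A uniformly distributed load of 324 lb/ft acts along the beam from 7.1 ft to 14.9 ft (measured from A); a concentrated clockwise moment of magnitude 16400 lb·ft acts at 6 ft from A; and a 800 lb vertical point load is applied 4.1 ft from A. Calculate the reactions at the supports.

Resultant of the distributed load: 324 × 7.8 = 2527.2 lb at 11 ft from A.
Taking moments about A: C_y·14.9 − (324·7.8)·11 − 16400 − 800·4.1 = 0 → C_y = 47479.2/14.9 = 3186.52 ≈ 3187 lb.
ΣF_y = 0: A_y + 3186.52 − 324·7.8 − 800 = 0 → A_y = 140.7 lb.
ΣF_x = 0: no horizontal applied forces, so A_x = 0.

A_x = 0, A_y = 140.7 lb, C_y = 3187 lb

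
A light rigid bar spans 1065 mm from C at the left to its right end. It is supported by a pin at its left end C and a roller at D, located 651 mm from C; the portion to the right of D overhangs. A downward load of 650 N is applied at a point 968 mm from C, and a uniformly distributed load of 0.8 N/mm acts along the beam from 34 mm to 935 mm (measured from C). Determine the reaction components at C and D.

Resultant of the distributed load: 0.8 × 901 = 720.8 N at 484.5 mm from C.
Moments about C: D_y·651 − 650·968 − (0.8·901)·484.5 = 0 → D_y = 978427.6/651 = 1502.96 ≈ 1503 N.
ΣF_y = 0: C_y + 1502.96 − 650 − 0.8·901 = 0 → C_y = -132.2 N.
ΣF_x = 0: no horizontal applied forces, so C_x = 0.

C_x = 0, C_y = -132.2 N, D_y = 1503 N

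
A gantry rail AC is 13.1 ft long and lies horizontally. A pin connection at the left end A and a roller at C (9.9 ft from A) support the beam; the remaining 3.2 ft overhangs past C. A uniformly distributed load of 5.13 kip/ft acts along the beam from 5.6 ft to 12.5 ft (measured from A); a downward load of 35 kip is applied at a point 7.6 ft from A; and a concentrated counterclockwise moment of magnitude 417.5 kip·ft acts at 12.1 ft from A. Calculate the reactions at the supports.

Resultant of the distributed load: 5.13 × 6.9 = 35.397 kip at 9.05 ft from A.
ΣM about A: C_y·9.9 − (5.13·6.9)·9.05 − 35·7.6 + 417.5 = 0 → C_y = 168.84285/9.9 = 17.0548 ≈ 17.05 kip.
ΣF_y = 0: A_y + 17.0548 − 5.13·6.9 − 35 = 0 → A_y = 53.34 kip.
ΣF_x = 0: no horizontal applied forces, so A_x = 0.

A_x = 0, A_y = 53.34 kip, C_y = 17.05 kip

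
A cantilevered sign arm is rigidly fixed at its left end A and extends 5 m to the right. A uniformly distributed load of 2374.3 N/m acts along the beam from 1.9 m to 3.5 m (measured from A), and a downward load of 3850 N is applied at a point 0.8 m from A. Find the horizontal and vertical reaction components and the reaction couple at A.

A_x = 0, A_y = 7649 N, M_A = 13340 N·m

Resultant of the distributed load: 2374.3 × 1.6 = 3798.88 N at 2.7 m from A.
ΣF_x = 0: A_x = 0.
ΣF_y = 0: A_y − 2374.3·1.6 − 3850 = 0 → A_y = 7649 N.
ΣM about A: M_A − (2374.3·1.6)·2.7 − 3850·0.8 = 0 → M_A = 13340 N·m.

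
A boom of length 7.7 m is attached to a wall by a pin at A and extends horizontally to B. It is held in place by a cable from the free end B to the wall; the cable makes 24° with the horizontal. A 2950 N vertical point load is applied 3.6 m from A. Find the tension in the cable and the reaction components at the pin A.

ΣM about A: T·sin24°·7.7 − 2950·3.6 = 0 → T = 10620/(7.7·0.406737) = 3390.94 ≈ 3391 N.
ΣF_x = 0: A_x − T·cos24° = 0 → A_x = 3390.94 × 0.913545 = 3098 N.
ΣF_y = 0: A_y + T·sin24° − 2950 = 0 → A_y = 2950 − 3390.94 × 0.406737 = 1571 N.

T = 3391 N, A_x = 3098 N, A_y = 1571 N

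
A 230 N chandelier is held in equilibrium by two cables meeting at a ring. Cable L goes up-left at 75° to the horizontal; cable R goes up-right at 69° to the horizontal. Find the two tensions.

T_L = 140.2 N, T_R = 101.3 N

ΣF_x = 0: −T_L·cos75° + T_R·cos69° = 0 → T_R = 0.722216·T_L.
ΣF_y = 0: T_L·sin75° + T_R·sin69° = 230.
Substitute: T_L·(0.965926 + 0.722216·0.93358) = 230 → T_L = 140.229 ≈ 140.2 N.
Then T_R = 0.722216 × 140.229 = 101.3 N.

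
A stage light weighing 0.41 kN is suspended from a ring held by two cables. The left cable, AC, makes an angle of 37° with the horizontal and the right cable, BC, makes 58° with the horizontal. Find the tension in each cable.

T_AC = 0.2181 kN, T_BC = 0.3287 kN

ΣF_x = 0: −T_AC·cos37° + T_BC·cos58° = 0 → T_BC = 1.50709·T_AC.
ΣF_y = 0: T_AC·sin37° + T_BC·sin58° = 0.41.
Substitute: T_AC·(0.601815 + 1.50709·0.848048) = 0.41 → T_AC = 0.218097 ≈ 0.2181 kN.
Then T_BC = 1.50709 × 0.218097 = 0.3287 kN.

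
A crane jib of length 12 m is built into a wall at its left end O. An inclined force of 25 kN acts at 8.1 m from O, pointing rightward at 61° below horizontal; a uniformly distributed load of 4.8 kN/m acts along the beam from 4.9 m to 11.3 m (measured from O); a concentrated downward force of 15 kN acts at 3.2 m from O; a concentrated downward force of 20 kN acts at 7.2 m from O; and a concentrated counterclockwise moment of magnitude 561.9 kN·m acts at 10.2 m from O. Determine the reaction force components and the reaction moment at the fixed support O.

Resultant of the distributed load: 4.8 × 6.4 = 30.72 kN at 8.1 m from O.
ΣF_x = 0: O_x + 25·cos61° = 0 → O_x = -12.12 kN.
ΣF_y = 0: O_y − 25·sin61° − 4.8·6.4 − 15 − 20 = 0 → O_y = 87.59 kN.
ΣM about O: M_O − 25·sin61°·8.1 − (4.8·6.4)·8.1 − 15·3.2 − 20·7.2 + 561.9 = 0 → M_O = 56.04 kN·m.

O_x = -12.12 kN, O_y = 87.59 kN, M_O = 56.04 kN·m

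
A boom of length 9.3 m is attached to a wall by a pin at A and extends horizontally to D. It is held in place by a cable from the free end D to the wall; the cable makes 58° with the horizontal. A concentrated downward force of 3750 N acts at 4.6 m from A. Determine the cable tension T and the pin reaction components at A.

T = 2187 N, A_x = 1159 N, A_y = 1895 N

ΣM about A: T·sin58°·9.3 − 3750·4.6 = 0 → T = 17250/(9.3·0.848048) = 2187.19 ≈ 2187 N.
ΣF_x = 0: A_x − T·cos58° = 0 → A_x = 2187.19 × 0.529919 = 1159 N.
ΣF_y = 0: A_y + T·sin58° − 3750 = 0 → A_y = 3750 − 2187.19 × 0.848048 = 1895 N.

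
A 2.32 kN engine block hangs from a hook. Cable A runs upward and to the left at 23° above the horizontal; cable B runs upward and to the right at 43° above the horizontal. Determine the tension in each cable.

T_A = 1.857 kN, T_B = 2.338 kN

ΣF_x = 0: −T_A·cos23° + T_B·cos43° = 0 → T_B = 1.25863·T_A.
ΣF_y = 0: T_A·sin23° + T_B·sin43° = 2.32.
Substitute: T_A·(0.390731 + 1.25863·0.681998) = 2.32 → T_A = 1.85732 ≈ 1.857 kN.
Then T_B = 1.25863 × 1.85732 = 2.338 kN.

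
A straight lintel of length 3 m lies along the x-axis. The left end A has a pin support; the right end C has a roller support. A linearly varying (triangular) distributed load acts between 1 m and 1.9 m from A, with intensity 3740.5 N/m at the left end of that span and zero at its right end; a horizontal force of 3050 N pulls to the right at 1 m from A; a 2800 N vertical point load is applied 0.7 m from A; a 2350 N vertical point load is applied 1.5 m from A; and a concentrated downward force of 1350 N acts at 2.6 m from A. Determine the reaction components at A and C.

A_x = -3050 N, A_y = 4455 N, C_y = 3728 N

Resultant of the triangular load: ½ × 3740.5 × 0.9 = 1683.225 N, acting at 1.3 m from A (one-third of the span from the peak).
Moments about A: C_y·3 − (½·3740.5·0.9)·1.3 − 2800·0.7 − 2350·1.5 − 1350·2.6 = 0 → C_y = 11183.1925/3 = 3727.73 ≈ 3728 N.
ΣF_y = 0: A_y + 3727.73 − ½·3740.5·0.9 − 2800 − 2350 − 1350 = 0 → A_y = 4455 N.
ΣF_x = 0: A_x + 3050 = 0 → A_x = -3050 N.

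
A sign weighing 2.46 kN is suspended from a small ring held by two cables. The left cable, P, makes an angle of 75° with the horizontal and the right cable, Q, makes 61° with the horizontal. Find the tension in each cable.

T_P = 1.717 kN, T_Q = 0.9166 kN

ΣF_x = 0: −T_P·cos75° + T_Q·cos61° = 0 → T_Q = 0.533857·T_P.
ΣF_y = 0: T_P·sin75° + T_Q·sin61° = 2.46.
Substitute: T_P·(0.965926 + 0.533857·0.87462) = 2.46 → T_P = 1.71686 ≈ 1.717 kN.
Then T_Q = 0.533857 × 1.71686 = 0.9166 kN.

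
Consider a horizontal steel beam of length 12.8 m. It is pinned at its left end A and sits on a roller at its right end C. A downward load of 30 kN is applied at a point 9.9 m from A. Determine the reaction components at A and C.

Moments about A: C_y·12.8 − 30·9.9 = 0 → C_y = 297/12.8 = 23.2031 ≈ 23.20 kN.
ΣF_y = 0: A_y + 23.2031 − 30 = 0 → A_y = 6.797 kN.
ΣF_x = 0: no horizontal applied forces, so A_x = 0.

A_x = 0, A_y = 6.797 kN, C_y = 23.20 kN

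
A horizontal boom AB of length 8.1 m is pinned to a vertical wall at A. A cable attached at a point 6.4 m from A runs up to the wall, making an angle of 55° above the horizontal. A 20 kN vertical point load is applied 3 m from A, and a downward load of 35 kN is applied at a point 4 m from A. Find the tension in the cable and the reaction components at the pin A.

T = 38.15 kN, A_x = 21.88 kN, A_y = 23.75 kN

ΣM about A: T·sin55°·6.4 − 20·3 − 35·4 = 0 → T = 200/(6.4·0.819152) = 38.1492 ≈ 38.15 kN.
ΣF_x = 0: A_x − T·cos55° = 0 → A_x = 38.1492 × 0.573576 = 21.88 kN.
ΣF_y = 0: A_y + T·sin55° − 20 − 35 = 0 → A_y = 55 − 38.1492 × 0.819152 = 23.75 kN.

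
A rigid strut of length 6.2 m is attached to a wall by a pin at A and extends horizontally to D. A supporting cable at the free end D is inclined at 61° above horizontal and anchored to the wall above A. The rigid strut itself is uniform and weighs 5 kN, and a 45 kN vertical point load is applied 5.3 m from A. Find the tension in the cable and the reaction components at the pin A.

ΣM about A: T·sin61°·6.2 − 5·3.1 − 45·5.3 = 0 → T = 254/(6.2·0.87462) = 46.8406 ≈ 46.84 kN.
ΣF_x = 0: A_x − T·cos61° = 0 → A_x = 46.8406 × 0.48481 = 22.71 kN.
ΣF_y = 0: A_y + T·sin61° − 5 − 45 = 0 → A_y = 50 − 46.8406 × 0.87462 = 9.032 kN.

T = 46.84 kN, A_x = 22.71 kN, A_y = 9.032 kN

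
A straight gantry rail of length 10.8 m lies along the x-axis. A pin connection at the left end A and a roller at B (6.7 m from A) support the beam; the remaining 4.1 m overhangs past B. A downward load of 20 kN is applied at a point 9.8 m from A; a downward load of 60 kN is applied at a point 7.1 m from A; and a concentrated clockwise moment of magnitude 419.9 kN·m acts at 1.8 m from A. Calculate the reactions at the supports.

A_x = 0, A_y = -75.51 kN, B_y = 155.5 kN

Moments about A: B_y·6.7 − 20·9.8 − 60·7.1 − 419.9 = 0 → B_y = 1041.9/6.7 = 155.507 ≈ 155.5 kN.
ΣF_y = 0: A_y + 155.507 − 20 − 60 = 0 → A_y = -75.51 kN.
ΣF_x = 0: no horizontal applied forces, so A_x = 0.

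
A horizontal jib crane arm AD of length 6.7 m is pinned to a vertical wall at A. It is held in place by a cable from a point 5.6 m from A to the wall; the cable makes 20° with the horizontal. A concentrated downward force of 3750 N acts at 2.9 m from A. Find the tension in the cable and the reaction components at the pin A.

ΣM about A: T·sin20°·5.6 − 3750·2.9 = 0 → T = 10875/(5.6·0.34202) = 5677.93 ≈ 5678 N.
ΣF_x = 0: A_x − T·cos20° = 0 → A_x = 5677.93 × 0.939693 = 5336 N.
ΣF_y = 0: A_y + T·sin20° − 3750 = 0 → A_y = 3750 − 5677.93 × 0.34202 = 1808 N.

T = 5678 N, A_x = 5336 N, A_y = 1808 N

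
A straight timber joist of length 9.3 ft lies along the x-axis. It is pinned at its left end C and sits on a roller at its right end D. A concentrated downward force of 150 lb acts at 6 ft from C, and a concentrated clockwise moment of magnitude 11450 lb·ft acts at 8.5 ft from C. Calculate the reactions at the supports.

ΣM about C: D_y·9.3 − 150·6 − 11450 = 0 → D_y = 12350/9.3 = 1327.96 ≈ 1328 lb.
ΣF_y = 0: C_y + 1327.96 − 150 = 0 → C_y = -1178 lb.
ΣF_x = 0: no horizontal applied forces, so C_x = 0.

C_x = 0, C_y = -1178 lb, D_y = 1328 lb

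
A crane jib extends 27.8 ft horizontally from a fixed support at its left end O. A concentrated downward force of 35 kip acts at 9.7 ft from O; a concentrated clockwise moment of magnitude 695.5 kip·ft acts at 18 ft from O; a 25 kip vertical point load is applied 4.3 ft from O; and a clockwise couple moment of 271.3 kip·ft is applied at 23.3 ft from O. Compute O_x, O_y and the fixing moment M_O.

ΣF_x = 0: O_x = 0.
ΣF_y = 0: O_y − 35 − 25 = 0 → O_y = 60.00 kip.
ΣM about O: M_O − 35·9.7 − 695.5 − 25·4.3 − 271.3 = 0 → M_O = 1414 kip·ft.

O_x = 0, O_y = 60.00 kip, M_O = 1414 kip·ft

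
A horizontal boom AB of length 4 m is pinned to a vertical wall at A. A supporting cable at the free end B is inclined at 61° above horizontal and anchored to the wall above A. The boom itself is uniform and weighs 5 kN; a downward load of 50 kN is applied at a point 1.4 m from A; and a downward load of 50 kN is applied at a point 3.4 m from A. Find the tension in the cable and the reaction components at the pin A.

T = 71.46 kN, A_x = 34.64 kN, A_y = 42.50 kN

ΣM about A: T·sin61°·4 − 5·2 − 50·1.4 − 50·3.4 = 0 → T = 250/(4·0.87462) = 71.4596 ≈ 71.46 kN.
ΣF_x = 0: A_x − T·cos61° = 0 → A_x = 71.4596 × 0.48481 = 34.64 kN.
ΣF_y = 0: A_y + T·sin61° − 5 − 50 − 50 = 0 → A_y = 105 − 71.4596 × 0.87462 = 42.50 kN.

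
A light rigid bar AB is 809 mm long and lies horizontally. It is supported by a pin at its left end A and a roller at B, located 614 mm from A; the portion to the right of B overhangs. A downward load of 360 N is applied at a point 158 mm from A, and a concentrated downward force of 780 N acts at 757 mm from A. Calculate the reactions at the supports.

A_x = 0, A_y = 85.70 N, B_y = 1054 N

Taking moments about A: B_y·614 − 360·158 − 780·757 = 0 → B_y = 647340/614 = 1054.3 ≈ 1054 N.
ΣF_y = 0: A_y + 1054.3 − 360 − 780 = 0 → A_y = 85.70 N.
ΣF_x = 0: no horizontal applied forces, so A_x = 0.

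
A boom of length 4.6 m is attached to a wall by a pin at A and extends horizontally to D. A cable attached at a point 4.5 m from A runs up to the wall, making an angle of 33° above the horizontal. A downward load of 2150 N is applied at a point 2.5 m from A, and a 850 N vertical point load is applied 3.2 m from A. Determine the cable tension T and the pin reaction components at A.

T = 3303 N, A_x = 2770 N, A_y = 1201 N

ΣM about A: T·sin33°·4.5 − 2150·2.5 − 850·3.2 = 0 → T = 8095/(4.5·0.544639) = 3302.9 ≈ 3303 N.
ΣF_x = 0: A_x − T·cos33° = 0 → A_x = 3302.9 × 0.838671 = 2770 N.
ΣF_y = 0: A_y + T·sin33° − 2150 − 850 = 0 → A_y = 3000 − 3302.9 × 0.544639 = 1201 N.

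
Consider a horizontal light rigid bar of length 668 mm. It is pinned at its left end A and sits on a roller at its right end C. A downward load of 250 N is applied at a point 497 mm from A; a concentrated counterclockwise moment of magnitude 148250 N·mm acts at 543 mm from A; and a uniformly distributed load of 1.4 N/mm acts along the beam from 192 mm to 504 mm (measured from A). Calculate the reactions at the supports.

A_x = 0, A_y = 495.2 N, C_y = 191.6 N

Resultant of the distributed load: 1.4 × 312 = 436.8 N at 348 mm from A.
ΣM about A: C_y·668 − 250·497 + 148250 − (1.4·312)·348 = 0 → C_y = 128006.4/668 = 191.626 ≈ 191.6 N.
ΣF_y = 0: A_y + 191.626 − 250 − 1.4·312 = 0 → A_y = 495.2 N.
ΣF_x = 0: no horizontal applied forces, so A_x = 0.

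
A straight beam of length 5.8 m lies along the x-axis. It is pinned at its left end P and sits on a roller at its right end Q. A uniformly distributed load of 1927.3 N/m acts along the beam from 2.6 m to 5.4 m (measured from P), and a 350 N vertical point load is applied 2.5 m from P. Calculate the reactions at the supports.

Resultant of the distributed load: 1927.3 × 2.8 = 5396.44 N at 4 m from P.
Moments about P: Q_y·5.8 − (1927.3·2.8)·4 − 350·2.5 = 0 → Q_y = 22460.76/5.8 = 3872.54 ≈ 3873 N.
ΣF_y = 0: P_y + 3872.54 − 1927.3·2.8 − 350 = 0 → P_y = 1874 N.
ΣF_x = 0: no horizontal applied forces, so P_x = 0.

P_x = 0, P_y = 1874 N, Q_y = 3873 N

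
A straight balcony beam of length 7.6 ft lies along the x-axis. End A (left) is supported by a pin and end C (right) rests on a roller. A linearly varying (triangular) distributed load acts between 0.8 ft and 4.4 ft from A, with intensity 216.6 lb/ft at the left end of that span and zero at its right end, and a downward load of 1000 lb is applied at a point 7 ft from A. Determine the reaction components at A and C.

A_x = 0, A_y = 366.2 lb, C_y = 1024 lb

Resultant of the triangular load: ½ × 216.6 × 3.6 = 389.88 lb, acting at 2 ft from A (one-third of the span from the peak).
ΣM about A: C_y·7.6 − (½·216.6·3.6)·2 − 1000·7 = 0 → C_y = 7779.76/7.6 = 1023.65 ≈ 1024 lb.
ΣF_y = 0: A_y + 1023.65 − ½·216.6·3.6 − 1000 = 0 → A_y = 366.2 lb.
ΣF_x = 0: no horizontal applied forces, so A_x = 0.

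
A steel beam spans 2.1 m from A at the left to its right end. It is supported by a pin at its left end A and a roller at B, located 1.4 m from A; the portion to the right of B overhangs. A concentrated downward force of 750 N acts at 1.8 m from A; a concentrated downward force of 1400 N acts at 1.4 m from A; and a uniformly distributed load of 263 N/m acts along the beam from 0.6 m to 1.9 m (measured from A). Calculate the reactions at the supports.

A_x = 0, A_y = -177.7 N, B_y = 2670 N

Resultant of the distributed load: 263 × 1.3 = 341.9 N at 1.25 m from A.
ΣM about A: B_y·1.4 − 750·1.8 − 1400·1.4 − (263·1.3)·1.25 = 0 → B_y = 3737.375/1.4 = 2669.55 ≈ 2670 N.
ΣF_y = 0: A_y + 2669.55 − 750 − 1400 − 263·1.3 = 0 → A_y = -177.7 N.
ΣF_x = 0: no horizontal applied forces, so A_x = 0.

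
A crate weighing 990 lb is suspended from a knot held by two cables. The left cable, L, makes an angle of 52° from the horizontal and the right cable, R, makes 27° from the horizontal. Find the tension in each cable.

ΣF_x = 0: −T_L·cos52° + T_R·cos27° = 0 → T_R = 0.690973·T_L.
ΣF_y = 0: T_L·sin52° + T_R·sin27° = 990.
Substitute: T_L·(0.788011 + 0.690973·0.45399) = 990 → T_L = 898.606 ≈ 898.6 lb.
Then T_R = 0.690973 × 898.606 = 620.9 lb.

T_L = 898.6 lb, T_R = 620.9 lb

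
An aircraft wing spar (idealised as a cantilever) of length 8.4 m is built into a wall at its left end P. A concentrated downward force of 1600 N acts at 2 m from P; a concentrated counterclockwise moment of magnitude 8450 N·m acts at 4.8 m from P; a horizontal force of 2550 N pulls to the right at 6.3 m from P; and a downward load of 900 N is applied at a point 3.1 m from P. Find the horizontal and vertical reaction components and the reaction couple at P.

P_x = -2550 N, P_y = 2500 N, M_P = -2460 N·m

ΣF_x = 0: P_x + 2550 = 0 → P_x = -2550 N.
ΣF_y = 0: P_y − 1600 − 900 = 0 → P_y = 2500 N.
ΣM about P: M_P − 1600·2 + 8450 − 900·3.1 = 0 → M_P = -2460 N·m.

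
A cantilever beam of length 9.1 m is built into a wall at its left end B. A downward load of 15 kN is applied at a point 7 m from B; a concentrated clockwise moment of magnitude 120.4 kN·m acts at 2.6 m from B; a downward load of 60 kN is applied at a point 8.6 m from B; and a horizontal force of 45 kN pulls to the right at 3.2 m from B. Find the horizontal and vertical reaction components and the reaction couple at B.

ΣF_x = 0: B_x + 45 = 0 → B_x = -45.00 kN.
ΣF_y = 0: B_y − 15 − 60 = 0 → B_y = 75.00 kN.
ΣM about B: M_B − 15·7 − 120.4 − 60·8.6 = 0 → M_B = 741.4 kN·m.

B_x = -45.00 kN, B_y = 75.00 kN, M_B = 741.4 kN·m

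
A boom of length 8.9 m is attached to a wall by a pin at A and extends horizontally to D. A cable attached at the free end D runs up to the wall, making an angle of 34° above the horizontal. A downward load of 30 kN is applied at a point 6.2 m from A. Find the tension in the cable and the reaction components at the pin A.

T = 37.37 kN, A_x = 30.98 kN, A_y = 9.101 kN

ΣM about A: T·sin34°·8.9 − 30·6.2 = 0 → T = 186/(8.9·0.559193) = 37.3733 ≈ 37.37 kN.
ΣF_x = 0: A_x − T·cos34° = 0 → A_x = 37.3733 × 0.829038 = 30.98 kN.
ΣF_y = 0: A_y + T·sin34° − 30 = 0 → A_y = 30 − 37.3733 × 0.559193 = 9.101 kN.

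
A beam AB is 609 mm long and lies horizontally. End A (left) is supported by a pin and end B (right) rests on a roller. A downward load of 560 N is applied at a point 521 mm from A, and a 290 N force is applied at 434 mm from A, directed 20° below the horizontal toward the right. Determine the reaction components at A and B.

A_x = -272.5 N, A_y = 109.4 N, B_y = 549.8 N

Taking moments about A: B_y·609 − 560·521 − 290·sin20°·434 = 0 → B_y = 334807/609 = 549.765 ≈ 549.8 N.
ΣF_y = 0: A_y + 549.765 − 560 − 290·sin20° = 0 → A_y = 109.4 N.
ΣF_x = 0: A_x + 290·cos20° = 0 → A_x = -272.5 N.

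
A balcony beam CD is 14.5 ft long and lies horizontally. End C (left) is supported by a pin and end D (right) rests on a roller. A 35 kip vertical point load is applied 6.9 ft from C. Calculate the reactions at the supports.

C_x = 0, C_y = 18.34 kip, D_y = 16.66 kip

Moments about C: D_y·14.5 − 35·6.9 = 0 → D_y = 241.5/14.5 = 16.6552 ≈ 16.66 kip.
ΣF_y = 0: C_y + 16.6552 − 35 = 0 → C_y = 18.34 kip.
ΣF_x = 0: no horizontal applied forces, so C_x = 0.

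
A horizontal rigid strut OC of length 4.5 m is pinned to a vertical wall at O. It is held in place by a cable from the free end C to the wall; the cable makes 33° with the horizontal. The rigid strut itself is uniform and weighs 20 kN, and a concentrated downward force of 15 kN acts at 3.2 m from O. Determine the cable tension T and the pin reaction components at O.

T = 37.95 kN, O_x = 31.82 kN, O_y = 14.33 kN

ΣM about O: T·sin33°·4.5 − 20·2.25 − 15·3.2 = 0 → T = 93/(4.5·0.544639) = 37.9456 ≈ 37.95 kN.
ΣF_x = 0: O_x − T·cos33° = 0 → O_x = 37.9456 × 0.838671 = 31.82 kN.
ΣF_y = 0: O_y + T·sin33° − 20 − 15 = 0 → O_y = 35 − 37.9456 × 0.544639 = 14.33 kN.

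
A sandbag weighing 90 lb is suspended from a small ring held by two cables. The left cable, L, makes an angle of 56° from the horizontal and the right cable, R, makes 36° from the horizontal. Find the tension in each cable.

T_L = 72.86 lb, T_R = 50.36 lb

ΣF_x = 0: −T_L·cos56° + T_R·cos36° = 0 → T_R = 0.6912·T_L.
ΣF_y = 0: T_L·sin56° + T_R·sin36° = 90.
Substitute: T_L·(0.829038 + 0.6912·0.587785) = 90 → T_L = 72.8559 ≈ 72.86 lb.
Then T_R = 0.6912 × 72.8559 = 50.36 lb.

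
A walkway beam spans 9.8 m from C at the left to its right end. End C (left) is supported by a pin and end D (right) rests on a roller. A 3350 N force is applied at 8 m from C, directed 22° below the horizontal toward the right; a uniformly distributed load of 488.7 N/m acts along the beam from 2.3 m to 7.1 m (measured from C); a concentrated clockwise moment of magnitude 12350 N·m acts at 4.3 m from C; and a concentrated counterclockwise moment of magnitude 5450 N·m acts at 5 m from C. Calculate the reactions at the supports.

C_x = -3106 N, C_y = 747.2 N, D_y = 2854 N

Resultant of the distributed load: 488.7 × 4.8 = 2345.76 N at 4.7 m from C.
ΣM about C: D_y·9.8 − 3350·sin22°·8 − (488.7·4.8)·4.7 − 12350 + 5450 = 0 → D_y = 27964.5/9.8 = 2853.52 ≈ 2854 N.
ΣF_y = 0: C_y + 2853.52 − 3350·sin22° − 488.7·4.8 = 0 → C_y = 747.2 N.
ΣF_x = 0: C_x + 3350·cos22° = 0 → C_x = -3106 N.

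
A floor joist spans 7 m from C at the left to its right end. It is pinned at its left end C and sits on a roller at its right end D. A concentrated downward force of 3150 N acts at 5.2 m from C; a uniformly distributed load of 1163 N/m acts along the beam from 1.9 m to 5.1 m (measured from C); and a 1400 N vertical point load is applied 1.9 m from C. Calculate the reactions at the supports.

C_x = 0, C_y = 3691 N, D_y = 4581 N

Resultant of the distributed load: 1163 × 3.2 = 3721.6 N at 3.5 m from C.
Moments about C: D_y·7 − 3150·5.2 − (1163·3.2)·3.5 − 1400·1.9 = 0 → D_y = 32065.6/7 = 4580.8 ≈ 4581 N.
ΣF_y = 0: C_y + 4580.8 − 3150 − 1163·3.2 − 1400 = 0 → C_y = 3691 N.
ΣF_x = 0: no horizontal applied forces, so C_x = 0.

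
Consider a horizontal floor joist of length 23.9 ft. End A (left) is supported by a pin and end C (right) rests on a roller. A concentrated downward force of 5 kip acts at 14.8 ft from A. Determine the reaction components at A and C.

A_x = 0, A_y = 1.904 kip, C_y = 3.096 kip

Moments about A: C_y·23.9 − 5·14.8 = 0 → C_y = 74/23.9 = 3.09623 ≈ 3.096 kip.
ΣF_y = 0: A_y + 3.09623 − 5 = 0 → A_y = 1.904 kip.
ΣF_x = 0: no horizontal applied forces, so A_x = 0.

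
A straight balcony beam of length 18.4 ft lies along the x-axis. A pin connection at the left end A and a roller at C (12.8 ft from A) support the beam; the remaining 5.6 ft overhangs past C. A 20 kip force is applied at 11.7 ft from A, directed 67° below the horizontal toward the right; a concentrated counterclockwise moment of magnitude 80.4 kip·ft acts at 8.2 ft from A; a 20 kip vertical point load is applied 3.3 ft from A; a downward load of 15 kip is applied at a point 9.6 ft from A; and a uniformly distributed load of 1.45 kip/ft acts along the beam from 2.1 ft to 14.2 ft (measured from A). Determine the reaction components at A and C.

Resultant of the distributed load: 1.45 × 12.1 = 17.545 kip at 8.15 ft from A.
ΣM about A: C_y·12.8 − 20·sin67°·11.7 + 80.4 − 20·3.3 − 15·9.6 − (1.45·12.1)·8.15 = 0 → C_y = 487.99/12.8 = 38.1242 ≈ 38.12 kip.
ΣF_y = 0: A_y + 38.1242 − 20·sin67° − 20 − 15 − 1.45·12.1 = 0 → A_y = 32.83 kip.
ΣF_x = 0: A_x + 20·cos67° = 0 → A_x = -7.815 kip.

A_x = -7.815 kip, A_y = 32.83 kip, C_y = 38.12 kip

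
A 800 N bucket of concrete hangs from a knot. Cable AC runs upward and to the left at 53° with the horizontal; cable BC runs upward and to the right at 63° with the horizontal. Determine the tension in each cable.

T_AC = 404.1 N, T_BC = 535.7 N

ΣF_x = 0: −T_AC·cos53° + T_BC·cos63° = 0 → T_BC = 1.32561·T_AC.
ΣF_y = 0: T_AC·sin53° + T_BC·sin63° = 800.
Substitute: T_AC·(0.798636 + 1.32561·0.891007) = 800 → T_AC = 404.089 ≈ 404.1 N.
Then T_BC = 1.32561 × 404.089 = 535.7 N.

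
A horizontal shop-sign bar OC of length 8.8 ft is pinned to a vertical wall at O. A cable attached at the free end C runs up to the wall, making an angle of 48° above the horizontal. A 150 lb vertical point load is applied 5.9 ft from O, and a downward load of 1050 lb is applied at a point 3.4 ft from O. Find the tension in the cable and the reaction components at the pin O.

T = 681.2 lb, O_x = 455.8 lb, O_y = 693.8 lb

ΣM about O: T·sin48°·8.8 − 150·5.9 − 1050·3.4 = 0 → T = 4455/(8.8·0.743145) = 681.226 ≈ 681.2 lb.
ΣF_x = 0: O_x − T·cos48° = 0 → O_x = 681.226 × 0.669131 = 455.8 lb.
ΣF_y = 0: O_y + T·sin48° − 150 − 1050 = 0 → O_y = 1200 − 681.226 × 0.743145 = 693.8 lb.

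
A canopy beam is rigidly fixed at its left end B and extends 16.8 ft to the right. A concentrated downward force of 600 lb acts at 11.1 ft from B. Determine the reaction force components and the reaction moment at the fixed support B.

ΣF_x = 0: B_x = 0.
ΣF_y = 0: B_y − 600 = 0 → B_y = 600.0 lb.
ΣM about B: M_B − 600·11.1 = 0 → M_B = 6660 lb·ft.

B_x = 0, B_y = 600.0 lb, M_B = 6660 lb·ft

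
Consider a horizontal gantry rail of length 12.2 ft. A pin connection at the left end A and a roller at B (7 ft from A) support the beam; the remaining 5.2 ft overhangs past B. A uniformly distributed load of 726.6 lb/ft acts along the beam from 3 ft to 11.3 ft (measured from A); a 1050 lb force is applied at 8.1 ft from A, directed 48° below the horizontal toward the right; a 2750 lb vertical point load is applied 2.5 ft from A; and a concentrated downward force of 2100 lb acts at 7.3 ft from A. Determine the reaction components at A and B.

Resultant of the distributed load: 726.6 × 8.3 = 6030.78 lb at 7.15 ft from A.
Moments about A: B_y·7 − (726.6·8.3)·7.15 − 1050·sin48°·8.1 − 2750·2.5 − 2100·7.3 = 0 → B_y = 71645.5/7 = 10235.1 ≈ 10240 lb.
ΣF_y = 0: A_y + 10235.1 − 726.6·8.3 − 1050·sin48° − 2750 − 2100 = 0 → A_y = 1426 lb.
ΣF_x = 0: A_x + 1050·cos48° = 0 → A_x = -702.6 lb.

A_x = -702.6 lb, A_y = 1426 lb, B_y = 10240 lb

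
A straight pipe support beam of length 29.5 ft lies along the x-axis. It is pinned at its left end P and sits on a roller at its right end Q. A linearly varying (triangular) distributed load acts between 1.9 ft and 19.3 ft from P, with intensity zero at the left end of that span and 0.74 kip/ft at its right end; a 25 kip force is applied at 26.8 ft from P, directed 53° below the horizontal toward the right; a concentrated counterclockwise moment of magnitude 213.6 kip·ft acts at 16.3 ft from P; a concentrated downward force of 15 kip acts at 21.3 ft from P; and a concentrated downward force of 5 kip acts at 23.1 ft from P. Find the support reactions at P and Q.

P_x = -15.05 kip, P_y = 17.81 kip, Q_y = 28.59 kip

Resultant of the triangular load: ½ × 0.74 × 17.4 = 6.438 kip, acting at 13.5 ft from P (one-third of the span from the peak).
Moments about P: Q_y·29.5 − (½·0.74·17.4)·13.5 − 25·sin53°·26.8 + 213.6 − 15·21.3 − 5·23.1 = 0 → Q_y = 843.399/29.5 = 28.5898 ≈ 28.59 kip.
ΣF_y = 0: P_y + 28.5898 − ½·0.74·17.4 − 25·sin53° − 15 − 5 = 0 → P_y = 17.81 kip.
ΣF_x = 0: P_x + 25·cos53° = 0 → P_x = -15.05 kip.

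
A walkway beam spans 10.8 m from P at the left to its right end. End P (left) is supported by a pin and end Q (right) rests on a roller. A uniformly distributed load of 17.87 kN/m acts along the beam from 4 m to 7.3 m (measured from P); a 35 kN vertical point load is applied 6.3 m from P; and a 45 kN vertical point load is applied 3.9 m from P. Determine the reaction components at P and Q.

Resultant of the distributed load: 17.87 × 3.3 = 58.971 kN at 5.65 m from P.
Moments about P: Q_y·10.8 − (17.87·3.3)·5.65 − 35·6.3 − 45·3.9 = 0 → Q_y = 729.18615/10.8 = 67.5172 ≈ 67.52 kN.
ΣF_y = 0: P_y + 67.5172 − 17.87·3.3 − 35 − 45 = 0 → P_y = 71.45 kN.
ΣF_x = 0: no horizontal applied forces, so P_x = 0.

P_x = 0, P_y = 71.45 kN, Q_y = 67.52 kN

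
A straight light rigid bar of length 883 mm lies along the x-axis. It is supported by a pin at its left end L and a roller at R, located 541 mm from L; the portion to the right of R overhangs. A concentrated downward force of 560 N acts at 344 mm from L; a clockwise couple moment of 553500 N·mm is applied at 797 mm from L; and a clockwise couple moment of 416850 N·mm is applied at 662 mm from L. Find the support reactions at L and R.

L_x = 0, L_y = -1590 N, R_y = 2150 N

ΣM about L: R_y·541 − 560·344 − 553500 − 416850 = 0 → R_y = 1162990/541 = 2149.7 ≈ 2150 N.
ΣF_y = 0: L_y + 2149.7 − 560 = 0 → L_y = -1590 N.
ΣF_x = 0: no horizontal applied forces, so L_x = 0.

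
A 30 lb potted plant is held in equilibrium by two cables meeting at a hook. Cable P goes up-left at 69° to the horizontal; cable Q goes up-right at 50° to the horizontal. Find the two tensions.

T_P = 22.05 lb, T_Q = 12.29 lb

ΣF_x = 0: −T_P·cos69° + T_Q·cos50° = 0 → T_Q = 0.557522·T_P.
ΣF_y = 0: T_P·sin69° + T_Q·sin50° = 30.
Substitute: T_P·(0.93358 + 0.557522·0.766044) = 30 → T_P = 22.048 ≈ 22.05 lb.
Then T_Q = 0.557522 × 22.048 = 12.29 lb.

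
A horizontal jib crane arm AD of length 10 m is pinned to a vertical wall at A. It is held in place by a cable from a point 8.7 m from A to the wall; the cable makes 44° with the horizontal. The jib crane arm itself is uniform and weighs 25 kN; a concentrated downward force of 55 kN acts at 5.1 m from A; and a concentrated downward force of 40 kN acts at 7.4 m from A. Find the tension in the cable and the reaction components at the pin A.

T = 116.1 kN, A_x = 83.50 kN, A_y = 39.37 kN

ΣM about A: T·sin44°·8.7 − 25·5 − 55·5.1 − 40·7.4 = 0 → T = 701.5/(8.7·0.694658) = 116.075 ≈ 116.1 kN.
ΣF_x = 0: A_x − T·cos44° = 0 → A_x = 116.075 × 0.71934 = 83.50 kN.
ΣF_y = 0: A_y + T·sin44° − 25 − 55 − 40 = 0 → A_y = 120 − 116.075 × 0.694658 = 39.37 kN.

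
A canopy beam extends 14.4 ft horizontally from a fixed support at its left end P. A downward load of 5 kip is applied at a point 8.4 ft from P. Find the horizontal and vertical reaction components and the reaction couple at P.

P_x = 0, P_y = 5.000 kip, M_P = 42.00 kip·ft

ΣF_x = 0: P_x = 0.
ΣF_y = 0: P_y − 5 = 0 → P_y = 5.000 kip.
ΣM about P: M_P − 5·8.4 = 0 → M_P = 42.00 kip·ft.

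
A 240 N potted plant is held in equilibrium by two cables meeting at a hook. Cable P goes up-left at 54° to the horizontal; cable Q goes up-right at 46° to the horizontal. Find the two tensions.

T_P = 169.3 N, T_Q = 143.2 N

ΣF_x = 0: −T_P·cos54° + T_Q·cos46° = 0 → T_Q = 0.84615·T_P.
ΣF_y = 0: T_P·sin54° + T_Q·sin46° = 240.
Substitute: T_P·(0.809017 + 0.84615·0.71934) = 240 → T_P = 169.29 ≈ 169.3 N.
Then T_Q = 0.84615 × 169.29 = 143.2 N.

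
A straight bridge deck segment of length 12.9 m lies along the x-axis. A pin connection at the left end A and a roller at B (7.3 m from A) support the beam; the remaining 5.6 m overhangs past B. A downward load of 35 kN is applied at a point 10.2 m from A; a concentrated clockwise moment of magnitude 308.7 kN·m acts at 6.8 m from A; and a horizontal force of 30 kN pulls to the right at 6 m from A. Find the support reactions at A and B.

A_x = -30.00 kN, A_y = -56.19 kN, B_y = 91.19 kN

Taking moments about A: B_y·7.3 − 35·10.2 − 308.7 = 0 → B_y = 665.7/7.3 = 91.1918 ≈ 91.19 kN.
ΣF_y = 0: A_y + 91.1918 − 35 = 0 → A_y = -56.19 kN.
ΣF_x = 0: A_x + 30 = 0 → A_x = -30.00 kN.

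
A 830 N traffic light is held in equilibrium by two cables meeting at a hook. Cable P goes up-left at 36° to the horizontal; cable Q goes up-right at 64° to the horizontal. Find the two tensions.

T_P = 369.5 N, T_Q = 681.8 N

ΣF_x = 0: −T_P·cos36° + T_Q·cos64° = 0 → T_Q = 1.84551·T_P.
ΣF_y = 0: T_P·sin36° + T_Q·sin64° = 830.
Substitute: T_P·(0.587785 + 1.84551·0.898794) = 830 → T_P = 369.461 ≈ 369.5 N.
Then T_Q = 1.84551 × 369.461 = 681.8 N.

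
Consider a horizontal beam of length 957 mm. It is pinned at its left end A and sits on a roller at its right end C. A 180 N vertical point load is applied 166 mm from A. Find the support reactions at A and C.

A_x = 0, A_y = 148.8 N, C_y = 31.22 N

ΣM about A: C_y·957 − 180·166 = 0 → C_y = 29880/957 = 31.2226 ≈ 31.22 N.
ΣF_y = 0: A_y + 31.2226 − 180 = 0 → A_y = 148.8 N.
ΣF_x = 0: no horizontal applied forces, so A_x = 0.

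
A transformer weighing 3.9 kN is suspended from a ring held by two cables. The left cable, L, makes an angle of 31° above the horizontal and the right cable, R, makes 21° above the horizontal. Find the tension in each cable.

T_L = 4.620 kN, T_R = 4.242 kN

ΣF_x = 0: −T_L·cos31° + T_R·cos21° = 0 → T_R = 0.91815·T_L.
ΣF_y = 0: T_L·sin31° + T_R·sin21° = 3.9.
Substitute: T_L·(0.515038 + 0.91815·0.358368) = 3.9 → T_L = 4.62045 ≈ 4.620 kN.
Then T_R = 0.91815 × 4.62045 = 4.242 kN.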